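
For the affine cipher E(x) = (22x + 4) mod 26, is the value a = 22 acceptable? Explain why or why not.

Step 1: Compute gcd(22, 26).
Step 2: gcd(22, 26) = 2.
Since gcd = 2 != 1, 22 shares a common factor with 26, so it cannot be used.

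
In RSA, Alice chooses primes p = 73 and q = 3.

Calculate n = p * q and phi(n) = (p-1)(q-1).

Step 1: n = p * q = 73 * 3 = 219.
Step 2: phi(n) = (p-1)(q-1) = 72 * 2 = 144.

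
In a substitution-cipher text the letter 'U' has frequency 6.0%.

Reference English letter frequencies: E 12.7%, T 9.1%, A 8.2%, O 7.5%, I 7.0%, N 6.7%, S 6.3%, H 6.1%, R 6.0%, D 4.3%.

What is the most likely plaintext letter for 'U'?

Step 1: The observed frequency is 6.0%.
Step 2: Compare with English frequencies:
  E: 12.7% (difference: 6.7%)
  T: 9.1% (difference: 3.1%)
  A: 8.2% (difference: 2.2%)
  O: 7.5% (difference: 1.5%)
  I: 7.0% (difference: 1.0%)
  N: 6.7% (difference: 0.7%)
  S: 6.3% (difference: 0.3%)
  H: 6.1% (difference: 0.1%)
  R: 6.0% (difference: 0.0%) <-- closest
  D: 4.3% (difference: 1.7%)
Step 3: 'U' most likely represents 'R' (frequency 6.0%).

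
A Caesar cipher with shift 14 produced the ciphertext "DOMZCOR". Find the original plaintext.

Step 1: Reverse the shift by subtracting 14 from each letter position.
  D (position 3) -> position (3-14) mod 26 = 15 -> P
  O (position 14) -> position (14-14) mod 26 = 0 -> A
  M (position 12) -> position (12-14) mod 26 = 24 -> Y
  Z (position 25) -> position (25-14) mod 26 = 11 -> L
  C (position 2) -> position (2-14) mod 26 = 14 -> O
  O (position 14) -> position (14-14) mod 26 = 0 -> A
  R (position 17) -> position (17-14) mod 26 = 3 -> D
Decrypted message: PAYLOAD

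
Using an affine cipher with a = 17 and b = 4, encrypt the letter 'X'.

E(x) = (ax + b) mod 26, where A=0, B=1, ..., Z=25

Step 1: Convert 'X' to number: x = 23.
Step 2: E(23) = (17 * 23 + 4) mod 26 = 395 mod 26 = 5.
Step 3: Convert 5 back to letter: F.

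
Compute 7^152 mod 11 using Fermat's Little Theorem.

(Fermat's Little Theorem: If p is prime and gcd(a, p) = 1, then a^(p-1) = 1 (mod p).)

Step 1: Since 11 is prime, by Fermat's Little Theorem: 7^10 = 1 (mod 11).
Step 2: Reduce exponent: 152 mod 10 = 2.
Step 3: So 7^152 = 7^2 (mod 11).
Step 4: 7^2 mod 11 = 5.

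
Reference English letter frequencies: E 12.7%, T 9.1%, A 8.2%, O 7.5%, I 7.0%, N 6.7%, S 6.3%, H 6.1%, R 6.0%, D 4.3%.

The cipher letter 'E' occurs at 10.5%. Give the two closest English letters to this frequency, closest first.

Step 1: Observed frequency of 'E' is 10.5%.
Step 2: Compute distances to each reference frequency and sort:
  T (9.1%): difference = 1.4% <-- BEST
  E (12.7%): difference = 2.2% <-- RUNNER-UP
  A (8.2%): difference = 2.3%
  O (7.5%): difference = 3.0%
  I (7.0%): difference = 3.5%
Step 3: Most likely is 'T' (9.1%, diff 1.4%); second most likely is 'E' (12.7%, diff 2.2%).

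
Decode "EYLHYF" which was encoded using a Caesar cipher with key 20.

Step 1: Reverse the shift by subtracting 20 from each letter position.
  E (position 4) -> position (4-20) mod 26 = 10 -> K
  Y (position 24) -> position (24-20) mod 26 = 4 -> E
  L (position 11) -> position (11-20) mod 26 = 17 -> R
  H (position 7) -> position (7-20) mod 26 = 13 -> N
  Y (position 24) -> position (24-20) mod 26 = 4 -> E
  F (position 5) -> position (5-20) mod 26 = 11 -> L
Decrypted message: KERNEL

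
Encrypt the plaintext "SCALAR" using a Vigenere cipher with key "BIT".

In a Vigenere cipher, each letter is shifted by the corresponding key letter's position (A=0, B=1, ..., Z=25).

Step 1: Repeat key to match plaintext length:
  Plaintext: SCALAR
  Key:       BITBIT
Step 2: Encrypt each letter:
  S(18) + B(1) = (18+1) mod 26 = 19 = T
  C(2) + I(8) = (2+8) mod 26 = 10 = K
  A(0) + T(19) = (0+19) mod 26 = 19 = T
  L(11) + B(1) = (11+1) mod 26 = 12 = M
  A(0) + I(8) = (0+8) mod 26 = 8 = I
  R(17) + T(19) = (17+19) mod 26 = 10 = K
Ciphertext: TKTMIK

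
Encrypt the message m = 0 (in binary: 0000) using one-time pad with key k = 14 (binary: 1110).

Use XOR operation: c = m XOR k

Step 1: Write out the XOR operation bit by bit:
  Message: 0000
  Key:     1110
  XOR:     1110
Step 2: Convert to decimal: 1110 = 14.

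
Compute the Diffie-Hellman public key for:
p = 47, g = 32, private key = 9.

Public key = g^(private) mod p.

Step 1: A = g^a mod p = 32^9 mod 47.
  32^1 mod 47 = 32
  32^2 mod 47 = (32 * 32) mod 47 = 37
  32^3 mod 47 = (37 * 32) mod 47 = 9
  32^4 mod 47 = (9 * 32) mod 47 = 6
  32^5 mod 47 = (6 * 32) mod 47 = 4
  32^6 mod 47 = (4 * 32) mod 47 = 34
  32^7 mod 47 = (34 * 32) mod 47 = 7
  32^8 mod 47 = (7 * 32) mod 47 = 36
  32^9 mod 47 = (36 * 32) mod 47 = 24
Result: A = 24.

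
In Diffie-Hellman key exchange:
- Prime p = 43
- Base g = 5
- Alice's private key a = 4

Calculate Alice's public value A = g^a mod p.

Step 1: A = g^a mod p = 5^4 mod 43.
  5^1 mod 43 = 5
  5^2 mod 43 = (5 * 5) mod 43 = 25
  5^3 mod 43 = (25 * 5) mod 43 = 39
  5^4 mod 43 = (39 * 5) mod 43 = 23
Result: A = 23.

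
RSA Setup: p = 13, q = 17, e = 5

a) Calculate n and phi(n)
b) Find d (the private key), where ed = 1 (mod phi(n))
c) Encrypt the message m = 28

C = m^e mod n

Step 1: n = 13 * 17 = 221.
Step 2: phi(n) = (13-1)(17-1) = 12 * 16 = 192.
Step 3: Find d = 5^(-1) mod 192 = 77.
  Verify: 5 * 77 = 385 = 1 (mod 192).
Step 4: C = 28^5 mod 221 = 214.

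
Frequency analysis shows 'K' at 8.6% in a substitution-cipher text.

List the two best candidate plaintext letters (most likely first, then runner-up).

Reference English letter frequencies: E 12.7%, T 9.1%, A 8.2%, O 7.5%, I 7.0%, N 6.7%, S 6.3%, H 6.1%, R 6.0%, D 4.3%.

Step 1: Observed frequency of 'K' is 8.6%.
Step 2: Compute distances to each reference frequency and sort:
  A (8.2%): difference = 0.4% <-- BEST
  T (9.1%): difference = 0.5% <-- RUNNER-UP
  O (7.5%): difference = 1.1%
  I (7.0%): difference = 1.6%
  N (6.7%): difference = 1.9%
Step 3: Most likely is 'A' (8.2%, diff 0.4%); second most likely is 'T' (9.1%, diff 0.5%).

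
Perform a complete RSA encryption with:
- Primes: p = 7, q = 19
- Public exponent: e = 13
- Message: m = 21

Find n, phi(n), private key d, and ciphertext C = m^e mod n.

Step 1: n = 7 * 19 = 133.
Step 2: phi(n) = (7-1)(19-1) = 6 * 18 = 108.
Step 3: Find d = 13^(-1) mod 108 = 25.
  Verify: 13 * 25 = 325 = 1 (mod 108).
Step 4: C = 21^13 mod 133 = 98.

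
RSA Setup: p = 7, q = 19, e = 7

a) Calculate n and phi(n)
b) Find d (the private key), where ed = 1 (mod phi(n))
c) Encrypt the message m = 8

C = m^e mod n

Step 1: n = 7 * 19 = 133.
Step 2: phi(n) = (7-1)(19-1) = 6 * 18 = 108.
Step 3: Find d = 7^(-1) mod 108 = 31.
  Verify: 7 * 31 = 217 = 1 (mod 108).
Step 4: C = 8^7 mod 133 = 8.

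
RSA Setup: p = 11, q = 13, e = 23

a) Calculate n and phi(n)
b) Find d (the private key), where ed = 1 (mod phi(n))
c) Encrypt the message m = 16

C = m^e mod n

Step 1: n = 11 * 13 = 143.
Step 2: phi(n) = (11-1)(13-1) = 10 * 12 = 120.
Step 3: Find d = 23^(-1) mod 120 = 47.
  Verify: 23 * 47 = 1081 = 1 (mod 120).
Step 4: C = 16^23 mod 143 = 48.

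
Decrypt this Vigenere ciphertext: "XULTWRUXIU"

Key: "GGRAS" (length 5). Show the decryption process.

Step 1: Key 'GGRAS' has length 5. Extended key: GGRASGGRAS
Step 2: Decrypt each position:
  X(23) - G(6) = 17 = R
  U(20) - G(6) = 14 = O
  L(11) - R(17) = 20 = U
  T(19) - A(0) = 19 = T
  W(22) - S(18) = 4 = E
  R(17) - G(6) = 11 = L
  U(20) - G(6) = 14 = O
  X(23) - R(17) = 6 = G
  I(8) - A(0) = 8 = I
  U(20) - S(18) = 2 = C
Plaintext: ROUTELOGIC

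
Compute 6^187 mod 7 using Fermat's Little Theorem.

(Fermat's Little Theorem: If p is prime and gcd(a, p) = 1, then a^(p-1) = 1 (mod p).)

Step 1: Since 7 is prime, by Fermat's Little Theorem: 6^6 = 1 (mod 7).
Step 2: Reduce exponent: 187 mod 6 = 1.
Step 3: So 6^187 = 6^1 (mod 7).
Step 4: 6^1 mod 7 = 6.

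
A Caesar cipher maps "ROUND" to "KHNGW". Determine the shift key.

Step 1: Compare first letters: R (position 17) -> K (position 10).
Step 2: Shift = (10 - 17) mod 26 = 19.
The shift value is 19.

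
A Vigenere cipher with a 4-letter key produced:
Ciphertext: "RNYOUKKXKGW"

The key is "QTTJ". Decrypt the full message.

Step 1: Key 'QTTJ' has length 4. Extended key: QTTJQTTJQTT
Step 2: Decrypt each position:
  R(17) - Q(16) = 1 = B
  N(13) - T(19) = 20 = U
  Y(24) - T(19) = 5 = F
  O(14) - J(9) = 5 = F
  U(20) - Q(16) = 4 = E
  K(10) - T(19) = 17 = R
  K(10) - T(19) = 17 = R
  X(23) - J(9) = 14 = O
  K(10) - Q(16) = 20 = U
  G(6) - T(19) = 13 = N
  W(22) - T(19) = 3 = D
Plaintext: BUFFERROUND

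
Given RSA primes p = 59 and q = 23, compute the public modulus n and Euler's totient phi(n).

Step 1: n = p * q = 59 * 23 = 1357.
Step 2: phi(n) = (p-1)(q-1) = 58 * 22 = 1276.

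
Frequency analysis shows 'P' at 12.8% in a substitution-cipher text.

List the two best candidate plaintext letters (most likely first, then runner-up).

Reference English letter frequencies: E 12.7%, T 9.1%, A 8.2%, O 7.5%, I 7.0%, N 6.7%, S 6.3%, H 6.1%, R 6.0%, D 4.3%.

Step 1: Observed frequency of 'P' is 12.8%.
Step 2: Compute distances to each reference frequency and sort:
  E (12.7%): difference = 0.1% <-- BEST
  T (9.1%): difference = 3.7% <-- RUNNER-UP
  A (8.2%): difference = 4.6%
  O (7.5%): difference = 5.3%
  I (7.0%): difference = 5.8%
Step 3: Most likely is 'E' (12.7%, diff 0.1%); second most likely is 'T' (9.1%, diff 3.7%).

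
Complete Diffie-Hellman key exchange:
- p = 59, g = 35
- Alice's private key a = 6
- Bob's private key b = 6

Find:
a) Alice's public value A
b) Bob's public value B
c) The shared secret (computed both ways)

Step 1: A = g^a mod p = 35^6 mod 59 = 29.
Step 2: B = g^b mod p = 35^6 mod 59 = 29.
Step 3: Alice computes s = B^a mod p = 29^6 mod 59 = 12.
Step 4: Bob computes s = A^b mod p = 29^6 mod 59 = 12.
Both sides agree: shared secret = 12.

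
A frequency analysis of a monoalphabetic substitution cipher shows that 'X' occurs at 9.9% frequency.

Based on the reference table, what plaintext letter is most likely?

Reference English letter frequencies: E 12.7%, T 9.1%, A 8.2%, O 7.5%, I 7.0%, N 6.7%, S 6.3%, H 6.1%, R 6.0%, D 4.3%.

Step 1: The observed frequency is 9.9%.
Step 2: Compare with English frequencies:
  E: 12.7% (difference: 2.8%)
  T: 9.1% (difference: 0.8%) <-- closest
  A: 8.2% (difference: 1.7%)
  O: 7.5% (difference: 2.4%)
  I: 7.0% (difference: 2.9%)
  N: 6.7% (difference: 3.2%)
  S: 6.3% (difference: 3.6%)
  H: 6.1% (difference: 3.8%)
  R: 6.0% (difference: 3.9%)
  D: 4.3% (difference: 5.6%)
Step 3: 'X' most likely represents 'T' (frequency 9.1%).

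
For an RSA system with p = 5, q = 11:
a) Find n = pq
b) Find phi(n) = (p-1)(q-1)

Step 1: n = p * q = 5 * 11 = 55.
Step 2: phi(n) = (p-1)(q-1) = 4 * 10 = 40.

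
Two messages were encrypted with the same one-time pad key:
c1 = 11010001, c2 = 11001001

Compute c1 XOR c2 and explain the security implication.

Step 1: c1 XOR c2 = (m1 XOR k) XOR (m2 XOR k).
Step 2: By XOR associativity/commutativity: = m1 XOR m2 XOR k XOR k = m1 XOR m2.
Step 3: 11010001 XOR 11001001 = 00011000 = 24.
Step 4: The key cancels out! An attacker learns m1 XOR m2 = 24, revealing the relationship between plaintexts.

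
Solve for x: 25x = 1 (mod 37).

Step 1: We need x such that 25 * x = 1 (mod 37).
Step 2: Using the extended Euclidean algorithm or trial:
  25 * 3 = 75 = 2 * 37 + 1.
Step 3: Since 75 mod 37 = 1, the inverse is x = 3.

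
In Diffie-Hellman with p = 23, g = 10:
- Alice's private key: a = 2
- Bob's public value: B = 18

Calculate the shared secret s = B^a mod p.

Step 1: s = B^a mod p = 18^2 mod 23.
  18^1 mod 23 = 18
  18^2 mod 23 = (18 * 18) mod 23 = 2
Result: shared secret = 2.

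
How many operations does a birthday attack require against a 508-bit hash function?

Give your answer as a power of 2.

Step 1: The birthday paradox gives collision probability ~50% after sqrt(2^n) = 2^(n/2) hashes.
Step 2: For 508-bit output: 2^(508/2) = 2^254.
Step 3: Approximately 2^254 hash computations needed.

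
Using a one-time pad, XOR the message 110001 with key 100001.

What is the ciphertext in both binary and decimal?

Step 1: Write out the XOR operation bit by bit:
  Message: 110001
  Key:     100001
  XOR:     010000
Step 2: Convert to decimal: 010000 = 16.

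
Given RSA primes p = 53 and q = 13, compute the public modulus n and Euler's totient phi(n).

Step 1: n = p * q = 53 * 13 = 689.
Step 2: phi(n) = (p-1)(q-1) = 52 * 12 = 624.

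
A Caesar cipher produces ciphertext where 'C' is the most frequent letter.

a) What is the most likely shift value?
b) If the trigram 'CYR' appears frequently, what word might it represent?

Step 1: In English, 'E' is the most frequent letter (12.7%).
Step 2: The most frequent ciphertext letter is 'C' (position 2).
Step 3: Shift = (2 - 4) mod 26 = 24.
Step 4: Decrypt 'CYR' by shifting back 24:
  C -> E
  Y -> A
  R -> T
Step 5: 'CYR' decrypts to 'EAT'.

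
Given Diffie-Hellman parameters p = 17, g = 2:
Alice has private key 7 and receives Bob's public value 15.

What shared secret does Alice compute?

Step 1: s = B^a mod p = 15^7 mod 17.
  15^1 mod 17 = 15
  15^2 mod 17 = (15 * 15) mod 17 = 4
  15^3 mod 17 = (4 * 15) mod 17 = 9
  15^4 mod 17 = (9 * 15) mod 17 = 16
  15^5 mod 17 = (16 * 15) mod 17 = 2
  15^6 mod 17 = (2 * 15) mod 17 = 13
  15^7 mod 17 = (13 * 15) mod 17 = 8
Result: shared secret = 8.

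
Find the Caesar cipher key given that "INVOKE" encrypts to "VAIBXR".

Step 1: Compare first letters: I (position 8) -> V (position 21).
Step 2: Shift = (21 - 8) mod 26 = 13.
The shift value is 13.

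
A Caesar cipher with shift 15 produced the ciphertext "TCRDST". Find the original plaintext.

Step 1: Reverse the shift by subtracting 15 from each letter position.
  T (position 19) -> position (19-15) mod 26 = 4 -> E
  C (position 2) -> position (2-15) mod 26 = 13 -> N
  R (position 17) -> position (17-15) mod 26 = 2 -> C
  D (position 3) -> position (3-15) mod 26 = 14 -> O
  S (position 18) -> position (18-15) mod 26 = 3 -> D
  T (position 19) -> position (19-15) mod 26 = 4 -> E
Decrypted message: ENCODE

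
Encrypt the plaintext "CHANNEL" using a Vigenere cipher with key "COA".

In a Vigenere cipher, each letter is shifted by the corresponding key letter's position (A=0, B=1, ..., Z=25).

Step 1: Repeat key to match plaintext length:
  Plaintext: CHANNEL
  Key:       COACOAC
Step 2: Encrypt each letter:
  C(2) + C(2) = (2+2) mod 26 = 4 = E
  H(7) + O(14) = (7+14) mod 26 = 21 = V
  A(0) + A(0) = (0+0) mod 26 = 0 = A
  N(13) + C(2) = (13+2) mod 26 = 15 = P
  N(13) + O(14) = (13+14) mod 26 = 1 = B
  E(4) + A(0) = (4+0) mod 26 = 4 = E
  L(11) + C(2) = (11+2) mod 26 = 13 = N
Ciphertext: EVAPBEN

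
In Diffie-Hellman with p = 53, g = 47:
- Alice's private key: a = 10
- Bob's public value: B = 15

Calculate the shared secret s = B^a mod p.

Step 1: s = B^a mod p = 15^10 mod 53.
  15^1 mod 53 = 15
  15^2 mod 53 = (15 * 15) mod 53 = 13
  15^3 mod 53 = (13 * 15) mod 53 = 36
  15^4 mod 53 = (36 * 15) mod 53 = 10
  15^5 mod 53 = (10 * 15) mod 53 = 44
  15^6 mod 53 = (44 * 15) mod 53 = 24
  15^7 mod 53 = (24 * 15) mod 53 = 42
  15^8 mod 53 = (42 * 15) mod 53 = 47
  15^9 mod 53 = (47 * 15) mod 53 = 16
  15^10 mod 53 = (16 * 15) mod 53 = 28
Result: shared secret = 28.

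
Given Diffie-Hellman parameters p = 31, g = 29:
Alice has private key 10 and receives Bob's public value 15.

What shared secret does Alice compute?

Step 1: s = B^a mod p = 15^10 mod 31.
  15^1 mod 31 = 15
  15^2 mod 31 = (15 * 15) mod 31 = 8
  15^3 mod 31 = (8 * 15) mod 31 = 27
  15^4 mod 31 = (27 * 15) mod 31 = 2
  15^5 mod 31 = (2 * 15) mod 31 = 30
  15^6 mod 31 = (30 * 15) mod 31 = 16
  15^7 mod 31 = (16 * 15) mod 31 = 23
  15^8 mod 31 = (23 * 15) mod 31 = 4
  15^9 mod 31 = (4 * 15) mod 31 = 29
  15^10 mod 31 = (29 * 15) mod 31 = 1
Result: shared secret = 1.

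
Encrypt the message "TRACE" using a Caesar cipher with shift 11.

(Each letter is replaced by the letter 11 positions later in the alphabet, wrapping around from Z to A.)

Step 1: For each letter, shift forward by 11 positions (mod 26).
  T (position 19) -> position (19+11) mod 26 = 4 -> E
  R (position 17) -> position (17+11) mod 26 = 2 -> C
  A (position 0) -> position (0+11) mod 26 = 11 -> L
  C (position 2) -> position (2+11) mod 26 = 13 -> N
  E (position 4) -> position (4+11) mod 26 = 15 -> P
Result: ECLNP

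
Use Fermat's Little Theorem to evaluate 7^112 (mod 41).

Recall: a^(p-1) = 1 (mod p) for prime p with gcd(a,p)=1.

Step 1: Since 41 is prime, by Fermat's Little Theorem: 7^40 = 1 (mod 41).
Step 2: Reduce exponent: 112 mod 40 = 32.
Step 3: So 7^112 = 7^32 (mod 41).
Step 4: 7^32 mod 41 = 10.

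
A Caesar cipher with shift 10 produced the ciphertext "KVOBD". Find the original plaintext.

Step 1: Reverse the shift by subtracting 10 from each letter position.
  K (position 10) -> position (10-10) mod 26 = 0 -> A
  V (position 21) -> position (21-10) mod 26 = 11 -> L
  O (position 14) -> position (14-10) mod 26 = 4 -> E
  B (position 1) -> position (1-10) mod 26 = 17 -> R
  D (position 3) -> position (3-10) mod 26 = 19 -> T
Decrypted message: ALERT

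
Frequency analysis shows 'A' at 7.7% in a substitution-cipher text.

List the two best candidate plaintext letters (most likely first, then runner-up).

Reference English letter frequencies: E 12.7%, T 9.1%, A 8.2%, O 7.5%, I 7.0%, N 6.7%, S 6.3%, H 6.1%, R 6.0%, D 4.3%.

Step 1: Observed frequency of 'A' is 7.7%.
Step 2: Compute distances to each reference frequency and sort:
  O (7.5%): difference = 0.2% <-- BEST
  A (8.2%): difference = 0.5% <-- RUNNER-UP
  I (7.0%): difference = 0.7%
  N (6.7%): difference = 1.0%
  T (9.1%): difference = 1.4%
Step 3: Most likely is 'O' (7.5%, diff 0.2%); second most likely is 'A' (8.2%, diff 0.5%).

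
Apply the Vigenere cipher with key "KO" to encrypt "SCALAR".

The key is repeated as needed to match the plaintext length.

Step 1: Repeat key to match plaintext length:
  Plaintext: SCALAR
  Key:       KOKOKO
Step 2: Encrypt each letter:
  S(18) + K(10) = (18+10) mod 26 = 2 = C
  C(2) + O(14) = (2+14) mod 26 = 16 = Q
  A(0) + K(10) = (0+10) mod 26 = 10 = K
  L(11) + O(14) = (11+14) mod 26 = 25 = Z
  A(0) + K(10) = (0+10) mod 26 = 10 = K
  R(17) + O(14) = (17+14) mod 26 = 5 = F
Ciphertext: CQKZKF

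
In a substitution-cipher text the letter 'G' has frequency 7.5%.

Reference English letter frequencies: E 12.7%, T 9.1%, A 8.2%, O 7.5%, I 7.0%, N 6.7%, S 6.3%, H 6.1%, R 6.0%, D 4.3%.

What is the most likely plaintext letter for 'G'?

Step 1: The observed frequency is 7.5%.
Step 2: Compare with English frequencies:
  E: 12.7% (difference: 5.2%)
  T: 9.1% (difference: 1.6%)
  A: 8.2% (difference: 0.7%)
  O: 7.5% (difference: 0.0%) <-- closest
  I: 7.0% (difference: 0.5%)
  N: 6.7% (difference: 0.8%)
  S: 6.3% (difference: 1.2%)
  H: 6.1% (difference: 1.4%)
  R: 6.0% (difference: 1.5%)
  D: 4.3% (difference: 3.2%)
Step 3: 'G' most likely represents 'O' (frequency 7.5%).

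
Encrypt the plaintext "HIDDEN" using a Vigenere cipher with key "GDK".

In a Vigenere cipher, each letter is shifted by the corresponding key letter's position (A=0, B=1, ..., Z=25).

Step 1: Repeat key to match plaintext length:
  Plaintext: HIDDEN
  Key:       GDKGDK
Step 2: Encrypt each letter:
  H(7) + G(6) = (7+6) mod 26 = 13 = N
  I(8) + D(3) = (8+3) mod 26 = 11 = L
  D(3) + K(10) = (3+10) mod 26 = 13 = N
  D(3) + G(6) = (3+6) mod 26 = 9 = J
  E(4) + D(3) = (4+3) mod 26 = 7 = H
  N(13) + K(10) = (13+10) mod 26 = 23 = X
Ciphertext: NLNJHX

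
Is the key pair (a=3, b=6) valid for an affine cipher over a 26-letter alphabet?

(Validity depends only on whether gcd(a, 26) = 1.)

Step 1: Compute gcd(3, 26).
Step 2: gcd(3, 26) = 1.
Since gcd = 1, 3 is coprime with 26, so it is a valid key.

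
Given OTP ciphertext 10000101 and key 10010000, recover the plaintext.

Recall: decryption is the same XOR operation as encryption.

Step 1: XOR ciphertext with key:
  Ciphertext: 10000101
  Key:        10010000
  XOR:        00010101
Step 2: Plaintext = 00010101 = 21 in decimal.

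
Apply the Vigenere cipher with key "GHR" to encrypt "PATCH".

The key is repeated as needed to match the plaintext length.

Step 1: Repeat key to match plaintext length:
  Plaintext: PATCH
  Key:       GHRGH
Step 2: Encrypt each letter:
  P(15) + G(6) = (15+6) mod 26 = 21 = V
  A(0) + H(7) = (0+7) mod 26 = 7 = H
  T(19) + R(17) = (19+17) mod 26 = 10 = K
  C(2) + G(6) = (2+6) mod 26 = 8 = I
  H(7) + H(7) = (7+7) mod 26 = 14 = O
Ciphertext: VHKIO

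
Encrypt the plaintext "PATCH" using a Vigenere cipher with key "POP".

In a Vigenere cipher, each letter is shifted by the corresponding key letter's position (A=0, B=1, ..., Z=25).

Step 1: Repeat key to match plaintext length:
  Plaintext: PATCH
  Key:       POPPO
Step 2: Encrypt each letter:
  P(15) + P(15) = (15+15) mod 26 = 4 = E
  A(0) + O(14) = (0+14) mod 26 = 14 = O
  T(19) + P(15) = (19+15) mod 26 = 8 = I
  C(2) + P(15) = (2+15) mod 26 = 17 = R
  H(7) + O(14) = (7+14) mod 26 = 21 = V
Ciphertext: EOIRV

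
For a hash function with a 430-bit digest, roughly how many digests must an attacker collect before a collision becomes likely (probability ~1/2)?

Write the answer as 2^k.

Step 1: The birthday paradox gives collision probability ~50% after sqrt(2^n) = 2^(n/2) hashes.
Step 2: For 430-bit output: 2^(430/2) = 2^215.
Step 3: Approximately 2^215 hash computations needed.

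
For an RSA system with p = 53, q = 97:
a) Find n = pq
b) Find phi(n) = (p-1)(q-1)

Step 1: n = p * q = 53 * 97 = 5141.
Step 2: phi(n) = (p-1)(q-1) = 52 * 96 = 4992.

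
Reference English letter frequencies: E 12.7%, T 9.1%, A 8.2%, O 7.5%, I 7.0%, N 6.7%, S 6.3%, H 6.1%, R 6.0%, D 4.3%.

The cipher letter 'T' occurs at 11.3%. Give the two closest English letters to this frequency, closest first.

Step 1: Observed frequency of 'T' is 11.3%.
Step 2: Compute distances to each reference frequency and sort:
  E (12.7%): difference = 1.4% <-- BEST
  T (9.1%): difference = 2.2% <-- RUNNER-UP
  A (8.2%): difference = 3.1%
  O (7.5%): difference = 3.8%
  I (7.0%): difference = 4.3%
Step 3: Most likely is 'E' (12.7%, diff 1.4%); second most likely is 'T' (9.1%, diff 2.2%).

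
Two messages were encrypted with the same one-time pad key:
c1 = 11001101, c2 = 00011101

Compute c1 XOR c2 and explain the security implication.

Step 1: c1 XOR c2 = (m1 XOR k) XOR (m2 XOR k).
Step 2: By XOR associativity/commutativity: = m1 XOR m2 XOR k XOR k = m1 XOR m2.
Step 3: 11001101 XOR 00011101 = 11010000 = 208.
Step 4: The key cancels out! An attacker learns m1 XOR m2 = 208, revealing the relationship between plaintexts.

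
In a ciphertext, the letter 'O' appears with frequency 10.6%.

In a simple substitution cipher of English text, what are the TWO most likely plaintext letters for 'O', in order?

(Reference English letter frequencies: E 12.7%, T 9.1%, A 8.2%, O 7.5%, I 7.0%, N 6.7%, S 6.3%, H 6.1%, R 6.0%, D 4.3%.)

Step 1: Observed frequency of 'O' is 10.6%.
Step 2: Compute distances to each reference frequency and sort:
  T (9.1%): difference = 1.5% <-- BEST
  E (12.7%): difference = 2.1% <-- RUNNER-UP
  A (8.2%): difference = 2.4%
  O (7.5%): difference = 3.1%
  I (7.0%): difference = 3.6%
Step 3: Most likely is 'T' (9.1%, diff 1.5%); second most likely is 'E' (12.7%, diff 2.1%).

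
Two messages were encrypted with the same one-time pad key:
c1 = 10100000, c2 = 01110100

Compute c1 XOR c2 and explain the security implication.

Step 1: c1 XOR c2 = (m1 XOR k) XOR (m2 XOR k).
Step 2: By XOR associativity/commutativity: = m1 XOR m2 XOR k XOR k = m1 XOR m2.
Step 3: 10100000 XOR 01110100 = 11010100 = 212.
Step 4: The key cancels out! An attacker learns m1 XOR m2 = 212, revealing the relationship between plaintexts.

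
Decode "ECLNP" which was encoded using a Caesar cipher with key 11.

Step 1: Reverse the shift by subtracting 11 from each letter position.
  E (position 4) -> position (4-11) mod 26 = 19 -> T
  C (position 2) -> position (2-11) mod 26 = 17 -> R
  L (position 11) -> position (11-11) mod 26 = 0 -> A
  N (position 13) -> position (13-11) mod 26 = 2 -> C
  P (position 15) -> position (15-11) mod 26 = 4 -> E
Decrypted message: TRACE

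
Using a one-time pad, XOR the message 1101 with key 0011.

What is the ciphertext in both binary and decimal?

Step 1: Write out the XOR operation bit by bit:
  Message: 1101
  Key:     0011
  XOR:     1110
Step 2: Convert to decimal: 1110 = 14.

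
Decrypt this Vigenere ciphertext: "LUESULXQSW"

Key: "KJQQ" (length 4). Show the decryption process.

Step 1: Key 'KJQQ' has length 4. Extended key: KJQQKJQQKJ
Step 2: Decrypt each position:
  L(11) - K(10) = 1 = B
  U(20) - J(9) = 11 = L
  E(4) - Q(16) = 14 = O
  S(18) - Q(16) = 2 = C
  U(20) - K(10) = 10 = K
  L(11) - J(9) = 2 = C
  X(23) - Q(16) = 7 = H
  Q(16) - Q(16) = 0 = A
  S(18) - K(10) = 8 = I
  W(22) - J(9) = 13 = N
Plaintext: BLOCKCHAIN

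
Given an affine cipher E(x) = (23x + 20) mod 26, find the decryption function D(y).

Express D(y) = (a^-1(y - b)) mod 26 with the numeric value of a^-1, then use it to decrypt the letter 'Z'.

Step 1: Find a^-1, the modular inverse of 23 mod 26.
Step 2: We need 23 * a^-1 = 1 (mod 26).
Step 3: 23 * 17 = 391 = 15 * 26 + 1, so a^-1 = 17.
Step 4: D(y) = 17(y - 20) mod 26.
Step 5: Apply to 'Z' (y = 25): D(25) = 17 * (25 - 20) mod 26 = 17 * 5 mod 26 = 7 -> 'H'.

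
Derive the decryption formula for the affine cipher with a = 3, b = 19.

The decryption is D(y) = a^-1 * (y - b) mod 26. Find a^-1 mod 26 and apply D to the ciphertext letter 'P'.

Step 1: Find a^-1, the modular inverse of 3 mod 26.
Step 2: We need 3 * a^-1 = 1 (mod 26).
Step 3: 3 * 9 = 27 = 1 * 26 + 1, so a^-1 = 9.
Step 4: D(y) = 9(y - 19) mod 26.
Step 5: Apply to 'P' (y = 15): D(15) = 9 * (15 - 19) mod 26 = 9 * -4 mod 26 = 16 -> 'Q'.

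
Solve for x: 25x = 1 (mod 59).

Step 1: We need x such that 25 * x = 1 (mod 59).
Step 2: Using the extended Euclidean algorithm or trial:
  25 * 26 = 650 = 11 * 59 + 1.
Step 3: Since 650 mod 59 = 1, the inverse is x = 26.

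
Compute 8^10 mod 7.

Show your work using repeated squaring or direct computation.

Step 1: Compute 8^10 mod 7 step by step, reducing modulo 7 at each step.
  8^1 mod 7 = 1
  8^2 mod 7 = (1 * 8) mod 7 = 1
  8^3 mod 7 = (1 * 8) mod 7 = 1
  8^4 mod 7 = (1 * 8) mod 7 = 1
  8^5 mod 7 = (1 * 8) mod 7 = 1
  8^6 mod 7 = (1 * 8) mod 7 = 1
  8^7 mod 7 = (1 * 8) mod 7 = 1
  8^8 mod 7 = (1 * 8) mod 7 = 1
  8^9 mod 7 = (1 * 8) mod 7 = 1
  8^10 mod 7 = (1 * 8) mod 7 = 1
Step 2: Result = 1.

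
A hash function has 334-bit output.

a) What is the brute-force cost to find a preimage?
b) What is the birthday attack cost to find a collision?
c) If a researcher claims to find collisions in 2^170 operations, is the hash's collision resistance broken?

Step 1: Preimage resistance requires brute-force of 2^334 operations.
Step 2: Collision resistance (birthday bound) = 2^(334/2) = 2^167.
Step 3: The claimed attack costs 2^170 operations.
Step 4: Since 2^170 >= 2^167, the claimed attack is no faster than the generic birthday attack, so this does not break collision resistance.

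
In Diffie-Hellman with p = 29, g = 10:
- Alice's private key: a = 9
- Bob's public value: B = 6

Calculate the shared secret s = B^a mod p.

Step 1: s = B^a mod p = 6^9 mod 29.
  6^1 mod 29 = 6
  6^2 mod 29 = (6 * 6) mod 29 = 7
  6^3 mod 29 = (7 * 6) mod 29 = 13
  6^4 mod 29 = (13 * 6) mod 29 = 20
  6^5 mod 29 = (20 * 6) mod 29 = 4
  6^6 mod 29 = (4 * 6) mod 29 = 24
  6^7 mod 29 = (24 * 6) mod 29 = 28
  6^8 mod 29 = (28 * 6) mod 29 = 23
  6^9 mod 29 = (23 * 6) mod 29 = 22
Result: shared secret = 22.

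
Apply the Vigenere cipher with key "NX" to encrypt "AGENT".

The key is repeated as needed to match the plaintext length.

Step 1: Repeat key to match plaintext length:
  Plaintext: AGENT
  Key:       NXNXN
Step 2: Encrypt each letter:
  A(0) + N(13) = (0+13) mod 26 = 13 = N
  G(6) + X(23) = (6+23) mod 26 = 3 = D
  E(4) + N(13) = (4+13) mod 26 = 17 = R
  N(13) + X(23) = (13+23) mod 26 = 10 = K
  T(19) + N(13) = (19+13) mod 26 = 6 = G
Ciphertext: NDRKG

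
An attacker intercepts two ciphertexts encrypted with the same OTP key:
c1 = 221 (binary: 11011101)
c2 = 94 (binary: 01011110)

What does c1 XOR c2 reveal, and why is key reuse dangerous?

Step 1: c1 XOR c2 = (m1 XOR k) XOR (m2 XOR k).
Step 2: By XOR associativity/commutativity: = m1 XOR m2 XOR k XOR k = m1 XOR m2.
Step 3: 11011101 XOR 01011110 = 10000011 = 131.
Step 4: The key cancels out! An attacker learns m1 XOR m2 = 131, revealing the relationship between plaintexts.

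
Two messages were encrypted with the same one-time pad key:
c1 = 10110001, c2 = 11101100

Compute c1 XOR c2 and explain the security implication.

Step 1: c1 XOR c2 = (m1 XOR k) XOR (m2 XOR k).
Step 2: By XOR associativity/commutativity: = m1 XOR m2 XOR k XOR k = m1 XOR m2.
Step 3: 10110001 XOR 11101100 = 01011101 = 93.
Step 4: The key cancels out! An attacker learns m1 XOR m2 = 93, revealing the relationship between plaintexts.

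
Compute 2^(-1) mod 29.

Step 1: We need x such that 2 * x = 1 (mod 29).
Step 2: Using the extended Euclidean algorithm or trial:
  2 * 15 = 30 = 1 * 29 + 1.
Step 3: Since 30 mod 29 = 1, the inverse is x = 15.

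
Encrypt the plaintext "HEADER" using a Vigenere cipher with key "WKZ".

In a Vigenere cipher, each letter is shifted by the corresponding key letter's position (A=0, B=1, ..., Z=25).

Step 1: Repeat key to match plaintext length:
  Plaintext: HEADER
  Key:       WKZWKZ
Step 2: Encrypt each letter:
  H(7) + W(22) = (7+22) mod 26 = 3 = D
  E(4) + K(10) = (4+10) mod 26 = 14 = O
  A(0) + Z(25) = (0+25) mod 26 = 25 = Z
  D(3) + W(22) = (3+22) mod 26 = 25 = Z
  E(4) + K(10) = (4+10) mod 26 = 14 = O
  R(17) + Z(25) = (17+25) mod 26 = 16 = Q
Ciphertext: DOZZOQ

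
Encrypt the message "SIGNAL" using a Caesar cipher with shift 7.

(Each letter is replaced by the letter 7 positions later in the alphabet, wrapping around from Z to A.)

Step 1: For each letter, shift forward by 7 positions (mod 26).
  S (position 18) -> position (18+7) mod 26 = 25 -> Z
  I (position 8) -> position (8+7) mod 26 = 15 -> P
  G (position 6) -> position (6+7) mod 26 = 13 -> N
  N (position 13) -> position (13+7) mod 26 = 20 -> U
  A (position 0) -> position (0+7) mod 26 = 7 -> H
  L (position 11) -> position (11+7) mod 26 = 18 -> S
Result: ZPNUHS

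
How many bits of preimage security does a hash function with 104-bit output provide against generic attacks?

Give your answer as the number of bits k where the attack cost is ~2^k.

Step 1: The hash has a 104-bit output.
Step 2: Preimage resistance means: given a digest h(x), it should be infeasible to find any input that hashes to it.
With a 104-bit output there are 2^104 possible digests, so a generic brute-force preimage search costs about 2^104 evaluations.
Step 3: Security level = 104 bits.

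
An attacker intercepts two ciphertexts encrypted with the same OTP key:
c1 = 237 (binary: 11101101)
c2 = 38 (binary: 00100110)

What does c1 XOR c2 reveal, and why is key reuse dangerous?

Step 1: c1 XOR c2 = (m1 XOR k) XOR (m2 XOR k).
Step 2: By XOR associativity/commutativity: = m1 XOR m2 XOR k XOR k = m1 XOR m2.
Step 3: 11101101 XOR 00100110 = 11001011 = 203.
Step 4: The key cancels out! An attacker learns m1 XOR m2 = 203, revealing the relationship between plaintexts.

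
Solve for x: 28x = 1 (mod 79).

Step 1: We need x such that 28 * x = 1 (mod 79).
Step 2: Using the extended Euclidean algorithm or trial:
  28 * 48 = 1344 = 17 * 79 + 1.
Step 3: Since 1344 mod 79 = 1, the inverse is x = 48.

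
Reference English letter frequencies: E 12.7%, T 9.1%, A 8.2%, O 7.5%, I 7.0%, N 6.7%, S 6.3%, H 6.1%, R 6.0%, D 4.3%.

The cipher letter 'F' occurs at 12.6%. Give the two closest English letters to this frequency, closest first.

Step 1: Observed frequency of 'F' is 12.6%.
Step 2: Compute distances to each reference frequency and sort:
  E (12.7%): difference = 0.1% <-- BEST
  T (9.1%): difference = 3.5% <-- RUNNER-UP
  A (8.2%): difference = 4.4%
  O (7.5%): difference = 5.1%
  I (7.0%): difference = 5.6%
Step 3: Most likely is 'E' (12.7%, diff 0.1%); second most likely is 'T' (9.1%, diff 3.5%).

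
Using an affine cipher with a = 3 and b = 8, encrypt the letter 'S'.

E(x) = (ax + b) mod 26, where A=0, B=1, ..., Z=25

Step 1: Convert 'S' to number: x = 18.
Step 2: E(18) = (3 * 18 + 8) mod 26 = 62 mod 26 = 10.
Step 3: Convert 10 back to letter: K.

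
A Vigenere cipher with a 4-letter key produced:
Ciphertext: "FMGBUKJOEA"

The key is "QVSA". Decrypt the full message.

Step 1: Key 'QVSA' has length 4. Extended key: QVSAQVSAQV
Step 2: Decrypt each position:
  F(5) - Q(16) = 15 = P
  M(12) - V(21) = 17 = R
  G(6) - S(18) = 14 = O
  B(1) - A(0) = 1 = B
  U(20) - Q(16) = 4 = E
  K(10) - V(21) = 15 = P
  J(9) - S(18) = 17 = R
  O(14) - A(0) = 14 = O
  E(4) - Q(16) = 14 = O
  A(0) - V(21) = 5 = F
Plaintext: PROBEPROOF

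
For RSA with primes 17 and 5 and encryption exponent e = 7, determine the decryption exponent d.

Step 1: n = 17 * 5 = 85.
Step 2: phi(n) = 16 * 4 = 64.
Step 3: Find d such that 7 * d = 1 (mod 64).
Step 4: d = 7^(-1) mod 64 = 55.
Verification: 7 * 55 = 385 = 6 * 64 + 1.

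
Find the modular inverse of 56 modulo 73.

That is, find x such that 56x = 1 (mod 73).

Step 1: We need x such that 56 * x = 1 (mod 73).
Step 2: Using the extended Euclidean algorithm or trial:
  56 * 30 = 1680 = 23 * 73 + 1.
Step 3: Since 1680 mod 73 = 1, the inverse is x = 30.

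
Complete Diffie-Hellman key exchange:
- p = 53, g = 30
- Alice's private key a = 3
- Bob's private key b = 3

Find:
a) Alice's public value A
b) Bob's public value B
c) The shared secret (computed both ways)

Step 1: A = g^a mod p = 30^3 mod 53 = 23.
Step 2: B = g^b mod p = 30^3 mod 53 = 23.
Step 3: Alice computes s = B^a mod p = 23^3 mod 53 = 30.
Step 4: Bob computes s = A^b mod p = 23^3 mod 53 = 30.
Both sides agree: shared secret = 30.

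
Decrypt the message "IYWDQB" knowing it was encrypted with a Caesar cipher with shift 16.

Step 1: Reverse the shift by subtracting 16 from each letter position.
  I (position 8) -> position (8-16) mod 26 = 18 -> S
  Y (position 24) -> position (24-16) mod 26 = 8 -> I
  W (position 22) -> position (22-16) mod 26 = 6 -> G
  D (position 3) -> position (3-16) mod 26 = 13 -> N
  Q (position 16) -> position (16-16) mod 26 = 0 -> A
  B (position 1) -> position (1-16) mod 26 = 11 -> L
Decrypted message: SIGNAL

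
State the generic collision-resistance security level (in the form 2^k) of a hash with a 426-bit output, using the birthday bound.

Step 1: The birthday paradox gives collision probability ~50% after sqrt(2^n) = 2^(n/2) hashes.
Step 2: For 426-bit output: 2^(426/2) = 2^213.
Step 3: Approximately 2^213 hash computations needed.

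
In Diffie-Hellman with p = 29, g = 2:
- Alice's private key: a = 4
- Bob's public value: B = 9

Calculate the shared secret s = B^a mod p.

Step 1: s = B^a mod p = 9^4 mod 29.
  9^1 mod 29 = 9
  9^2 mod 29 = (9 * 9) mod 29 = 23
  9^3 mod 29 = (23 * 9) mod 29 = 4
  9^4 mod 29 = (4 * 9) mod 29 = 7
Result: shared secret = 7.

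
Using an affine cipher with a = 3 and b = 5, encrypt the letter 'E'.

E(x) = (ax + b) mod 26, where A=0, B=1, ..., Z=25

Step 1: Convert 'E' to number: x = 4.
Step 2: E(4) = (3 * 4 + 5) mod 26 = 17 mod 26 = 17.
Step 3: Convert 17 back to letter: R.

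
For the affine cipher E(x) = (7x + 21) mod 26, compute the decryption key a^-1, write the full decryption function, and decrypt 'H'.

Step 1: Find a^-1, the modular inverse of 7 mod 26.
Step 2: We need 7 * a^-1 = 1 (mod 26).
Step 3: 7 * 15 = 105 = 4 * 26 + 1, so a^-1 = 15.
Step 4: D(y) = 15(y - 21) mod 26.
Step 5: Apply to 'H' (y = 7): D(7) = 15 * (7 - 21) mod 26 = 15 * -14 mod 26 = 24 -> 'Y'.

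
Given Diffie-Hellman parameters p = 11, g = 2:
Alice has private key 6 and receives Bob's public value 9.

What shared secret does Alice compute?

Step 1: s = B^a mod p = 9^6 mod 11.
  9^1 mod 11 = 9
  9^2 mod 11 = (9 * 9) mod 11 = 4
  9^3 mod 11 = (4 * 9) mod 11 = 3
  9^4 mod 11 = (3 * 9) mod 11 = 5
  9^5 mod 11 = (5 * 9) mod 11 = 1
  9^6 mod 11 = (1 * 9) mod 11 = 9
Result: shared secret = 9.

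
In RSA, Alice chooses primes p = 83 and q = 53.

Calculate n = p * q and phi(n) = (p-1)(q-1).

Step 1: n = p * q = 83 * 53 = 4399.
Step 2: phi(n) = (p-1)(q-1) = 82 * 52 = 4264.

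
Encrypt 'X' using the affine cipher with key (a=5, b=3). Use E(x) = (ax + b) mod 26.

Step 1: Convert 'X' to number: x = 23.
Step 2: E(23) = (5 * 23 + 3) mod 26 = 118 mod 26 = 14.
Step 3: Convert 14 back to letter: O.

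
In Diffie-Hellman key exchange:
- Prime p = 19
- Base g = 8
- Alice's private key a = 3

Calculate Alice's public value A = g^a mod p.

Step 1: A = g^a mod p = 8^3 mod 19.
  8^1 mod 19 = 8
  8^2 mod 19 = (8 * 8) mod 19 = 7
  8^3 mod 19 = (7 * 8) mod 19 = 18
Result: A = 18.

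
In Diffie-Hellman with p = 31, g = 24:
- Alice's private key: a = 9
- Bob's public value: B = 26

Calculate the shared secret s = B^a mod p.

Step 1: s = B^a mod p = 26^9 mod 31.
  26^1 mod 31 = 26
  26^2 mod 31 = (26 * 26) mod 31 = 25
  26^3 mod 31 = (25 * 26) mod 31 = 30
  26^4 mod 31 = (30 * 26) mod 31 = 5
  26^5 mod 31 = (5 * 26) mod 31 = 6
  26^6 mod 31 = (6 * 26) mod 31 = 1
  26^7 mod 31 = (1 * 26) mod 31 = 26
  26^8 mod 31 = (26 * 26) mod 31 = 25
  26^9 mod 31 = (25 * 26) mod 31 = 30
Result: shared secret = 30.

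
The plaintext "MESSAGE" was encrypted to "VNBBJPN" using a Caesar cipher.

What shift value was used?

Step 1: Compare first letters: M (position 12) -> V (position 21).
Step 2: Shift = (21 - 12) mod 26 = 9.
The shift value is 9.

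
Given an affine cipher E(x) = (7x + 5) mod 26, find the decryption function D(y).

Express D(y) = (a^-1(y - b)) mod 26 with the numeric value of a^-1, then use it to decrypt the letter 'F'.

Step 1: Find a^-1, the modular inverse of 7 mod 26.
Step 2: We need 7 * a^-1 = 1 (mod 26).
Step 3: 7 * 15 = 105 = 4 * 26 + 1, so a^-1 = 15.
Step 4: D(y) = 15(y - 5) mod 26.
Step 5: Apply to 'F' (y = 5): D(5) = 15 * (5 - 5) mod 26 = 15 * 0 mod 26 = 0 -> 'A'.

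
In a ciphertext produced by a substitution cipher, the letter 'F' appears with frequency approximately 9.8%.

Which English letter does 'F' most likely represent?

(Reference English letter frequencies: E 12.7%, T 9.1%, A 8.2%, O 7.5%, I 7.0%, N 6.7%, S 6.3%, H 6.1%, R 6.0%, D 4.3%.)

Step 1: The observed frequency is 9.8%.
Step 2: Compare with English frequencies:
  E: 12.7% (difference: 2.9%)
  T: 9.1% (difference: 0.7%) <-- closest
  A: 8.2% (difference: 1.6%)
  O: 7.5% (difference: 2.3%)
  I: 7.0% (difference: 2.8%)
  N: 6.7% (difference: 3.1%)
  S: 6.3% (difference: 3.5%)
  H: 6.1% (difference: 3.7%)
  R: 6.0% (difference: 3.8%)
  D: 4.3% (difference: 5.5%)
Step 3: 'F' most likely represents 'T' (frequency 9.1%).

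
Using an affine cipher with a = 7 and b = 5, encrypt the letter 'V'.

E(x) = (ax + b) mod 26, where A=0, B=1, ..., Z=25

Step 1: Convert 'V' to number: x = 21.
Step 2: E(21) = (7 * 21 + 5) mod 26 = 152 mod 26 = 22.
Step 3: Convert 22 back to letter: W.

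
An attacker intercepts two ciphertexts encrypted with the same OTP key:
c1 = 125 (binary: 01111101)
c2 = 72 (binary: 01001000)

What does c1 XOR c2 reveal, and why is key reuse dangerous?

Step 1: c1 XOR c2 = (m1 XOR k) XOR (m2 XOR k).
Step 2: By XOR associativity/commutativity: = m1 XOR m2 XOR k XOR k = m1 XOR m2.
Step 3: 01111101 XOR 01001000 = 00110101 = 53.
Step 4: The key cancels out! An attacker learns m1 XOR m2 = 53, revealing the relationship between plaintexts.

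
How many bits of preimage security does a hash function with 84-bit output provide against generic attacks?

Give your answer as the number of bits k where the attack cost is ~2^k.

Step 1: The hash has a 84-bit output.
Step 2: Preimage resistance means: given a digest h(x), it should be infeasible to find any input that hashes to it.
With a 84-bit output there are 2^84 possible digests, so a generic brute-force preimage search costs about 2^84 evaluations.
Step 3: Security level = 84 bits.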